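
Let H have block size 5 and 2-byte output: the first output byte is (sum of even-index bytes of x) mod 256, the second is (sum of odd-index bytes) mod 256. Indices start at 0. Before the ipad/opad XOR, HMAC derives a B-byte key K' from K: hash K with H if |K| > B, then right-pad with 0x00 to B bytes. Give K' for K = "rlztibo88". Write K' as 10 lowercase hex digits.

fc7a000000

|K| = 9 > B = 5, so first hash the key.
H(K): even-index sum = 508 mod 256 = 252; odd-index sum = 378 mod 256 = 122 → fc 7a.
Zero-pad H(K) = fc 7a to 5 bytes: K' = fc 7a 00 00 00.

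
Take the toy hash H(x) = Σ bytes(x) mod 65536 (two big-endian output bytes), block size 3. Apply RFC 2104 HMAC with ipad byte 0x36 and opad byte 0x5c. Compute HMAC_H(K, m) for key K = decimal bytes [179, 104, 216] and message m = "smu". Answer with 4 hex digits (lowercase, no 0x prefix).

Key decimal bytes [179, 104, 216] = b3 68 d8 is exactly B = 3 bytes: K' = b3 68 d8.
K' ⊕ ipad = 85 5e ee.  K' ⊕ opad = ef 34 84.
Inner input = (K'⊕ipad) ∥ m = 85 5e ee ∥ 73 6d 75.
Inner hash: sum = 133+94+238+115+109+117 = 806 → 03 26.
Outer input = (K'⊕opad) ∥ inner = ef 34 84 ∥ 03 26.
Outer hash (tag): sum = 239+52+132+3+38 = 464 → 01 d0.

01d0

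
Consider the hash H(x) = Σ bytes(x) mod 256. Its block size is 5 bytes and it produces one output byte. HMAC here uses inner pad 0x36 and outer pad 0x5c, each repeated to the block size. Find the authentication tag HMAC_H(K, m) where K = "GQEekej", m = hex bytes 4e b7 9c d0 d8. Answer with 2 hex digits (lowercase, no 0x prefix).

Key "GQEekej" = 47 51 45 65 6b 65 6a is 7 bytes > B = 5, so hash it first: H(key) = 7c, then zero-pad to 5 bytes: K' = 7c 00 00 00 00.
K' ⊕ ipad = 4a 36 36 36 36.  K' ⊕ opad = 20 5c 5c 5c 5c.
Inner input = (K'⊕ipad) ∥ m = 4a 36 36 36 36 ∥ 4e b7 9c d0 d8.
Inner hash: sum = 74+54+54+54+54+78+183+156+208+216 = 1131; mod 256 = 107 → 6b.
Outer input = (K'⊕opad) ∥ inner = 20 5c 5c 5c 5c ∥ 6b.
Outer hash (tag): sum = 32+92+92+92+92+107 = 507; mod 256 = 251 → fb.

fb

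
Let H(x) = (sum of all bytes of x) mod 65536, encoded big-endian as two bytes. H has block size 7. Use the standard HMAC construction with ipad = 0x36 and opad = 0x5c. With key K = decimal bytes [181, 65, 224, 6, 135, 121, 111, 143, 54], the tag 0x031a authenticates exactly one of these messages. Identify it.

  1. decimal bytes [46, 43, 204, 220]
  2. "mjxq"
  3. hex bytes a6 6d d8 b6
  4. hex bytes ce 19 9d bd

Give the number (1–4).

Key decimal bytes [181, 65, 224, 6, 135, 121, 111, 143, 54] = b5 41 e0 06 87 79 6f 8f 36 is 9 bytes > B = 7, so hash it first: H(key) = 04 10, then zero-pad to 7 bytes: K' = 04 10 00 00 00 00 00.
K' ⊕ ipad = 32 26 36 36 36 36 36; K' ⊕ opad = 58 4c 5c 5c 5c 5c 5c.
m1: inner = H(32 26 36 36 36 36 36 2e 2b cc dc) = 03 67; tag = H(58 4c 5c 5c 5c 5c 5c 03 67) = 02da
m2: inner = H(32 26 36 36 36 36 36 6d 6a 78 71) = 03 26; tag = H(58 4c 5c 5c 5c 5c 5c 03 26) = 0299
m3: inner = H(32 26 36 36 36 36 36 a6 6d d8 b6) = 04 07; tag = H(58 4c 5c 5c 5c 5c 5c 04 07) = 027b
m4: inner = H(32 26 36 36 36 36 36 ce 19 9d bd) = 03 a7; tag = H(58 4c 5c 5c 5c 5c 5c 03 a7) = 031a ← matches

4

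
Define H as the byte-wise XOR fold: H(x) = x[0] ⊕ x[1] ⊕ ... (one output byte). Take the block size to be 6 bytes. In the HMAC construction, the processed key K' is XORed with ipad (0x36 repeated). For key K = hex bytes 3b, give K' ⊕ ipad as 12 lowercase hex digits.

Key hex bytes 3b is 1 byte ≤ B = 6; zero-pad to 6 bytes: K' = 3b 00 00 00 00 00.
XOR each byte with 0x36: 3b⊕36=0d, 00⊕36=36, 00⊕36=36, 00⊕36=36, 00⊕36=36, 00⊕36=36.

0d3636363636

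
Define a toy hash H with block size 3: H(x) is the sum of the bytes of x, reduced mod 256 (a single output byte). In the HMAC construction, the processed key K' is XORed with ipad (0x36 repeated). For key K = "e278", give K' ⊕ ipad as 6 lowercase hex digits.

Key "e278" = 65 32 37 38 is 4 bytes > B = 3, so hash it first: H(key) = 06, then zero-pad to 3 bytes: K' = 06 00 00.
XOR each byte with 0x36: 06⊕36=30, 00⊕36=36, 00⊕36=36.

303636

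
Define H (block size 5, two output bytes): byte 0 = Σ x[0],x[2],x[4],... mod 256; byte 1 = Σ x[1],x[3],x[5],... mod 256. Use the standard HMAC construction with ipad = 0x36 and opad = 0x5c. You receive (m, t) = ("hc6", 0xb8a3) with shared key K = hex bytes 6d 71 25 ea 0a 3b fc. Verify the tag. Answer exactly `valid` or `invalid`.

invalid

Key hex bytes 6d 71 25 ea 0a 3b fc is 7 bytes > B = 5, so hash it first: H(key) = 98 96, then zero-pad to 5 bytes: K' = 98 96 00 00 00.
K' ⊕ ipad = ae a0 36 36 36; K' ⊕ opad = c4 ca 5c 5c 5c.
Inner hash: even-index sum = 381 mod 256 = 125; odd-index sum = 372 mod 256 = 116 → 7d 74.
Outer hash (recomputed tag): even-index sum = 496 mod 256 = 240; odd-index sum = 419 mod 256 = 163 → f0 a3.
Recomputed tag = f0a3; claimed = b8a3 → mismatch.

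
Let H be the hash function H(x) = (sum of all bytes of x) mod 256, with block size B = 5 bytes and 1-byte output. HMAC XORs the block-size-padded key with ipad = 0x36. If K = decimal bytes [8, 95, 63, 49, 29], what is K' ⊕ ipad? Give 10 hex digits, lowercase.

Key decimal bytes [8, 95, 63, 49, 29] = 08 5f 3f 31 1d is exactly B = 5 bytes: K' = 08 5f 3f 31 1d.
XOR each byte with 0x36: 08⊕36=3e, 5f⊕36=69, 3f⊕36=09, 31⊕36=07, 1d⊕36=2b.

3e6909072b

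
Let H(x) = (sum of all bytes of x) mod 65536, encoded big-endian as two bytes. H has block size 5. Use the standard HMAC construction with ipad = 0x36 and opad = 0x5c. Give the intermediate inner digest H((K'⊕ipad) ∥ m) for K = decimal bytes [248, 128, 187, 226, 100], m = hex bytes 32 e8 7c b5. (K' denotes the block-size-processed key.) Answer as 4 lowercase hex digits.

0582

Key decimal bytes [248, 128, 187, 226, 100] = f8 80 bb e2 64 is exactly B = 5 bytes: K' = f8 80 bb e2 64.
K' ⊕ ipad = ce b6 8d d4 52.
Inner input = ce b6 8d d4 52 ∥ 32 e8 7c b5.
Inner hash: sum = 206+182+141+212+82+50+232+124+181 = 1410 → 05 82.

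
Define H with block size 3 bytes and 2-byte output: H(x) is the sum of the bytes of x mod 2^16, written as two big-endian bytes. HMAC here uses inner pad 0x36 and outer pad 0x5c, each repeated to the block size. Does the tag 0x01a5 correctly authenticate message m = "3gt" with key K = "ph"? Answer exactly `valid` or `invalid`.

Key "ph" = 70 68 is 2 bytes ≤ B = 3; zero-pad to 3 bytes: K' = 70 68 00.
K' ⊕ ipad = 46 5e 36; K' ⊕ opad = 2c 34 5c.
Inner hash: sum = 70+94+54+51+103+116 = 488 → 01 e8.
Outer hash (recomputed tag): sum = 44+52+92+1+232 = 421 → 01 a5.
Recomputed tag = 01a5; claimed = 01a5 → match.

valid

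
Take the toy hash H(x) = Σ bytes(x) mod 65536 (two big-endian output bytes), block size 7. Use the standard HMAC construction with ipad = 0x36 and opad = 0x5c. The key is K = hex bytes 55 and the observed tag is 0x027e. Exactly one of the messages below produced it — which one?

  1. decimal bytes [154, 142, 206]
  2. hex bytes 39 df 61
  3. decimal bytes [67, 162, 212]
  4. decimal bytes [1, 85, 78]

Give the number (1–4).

Key hex bytes 55 is 1 byte ≤ B = 7; zero-pad to 7 bytes: K' = 55 00 00 00 00 00 00.
K' ⊕ ipad = 63 36 36 36 36 36 36; K' ⊕ opad = 09 5c 5c 5c 5c 5c 5c.
m1: inner = H(63 36 36 36 36 36 36 9a 8e ce) = 03 9d; tag = H(09 5c 5c 5c 5c 5c 5c 03 9d) = 02d1
m2: inner = H(63 36 36 36 36 36 36 39 df 61) = 03 20; tag = H(09 5c 5c 5c 5c 5c 5c 03 20) = 0254
m3: inner = H(63 36 36 36 36 36 36 43 a2 d4) = 03 60; tag = H(09 5c 5c 5c 5c 5c 5c 03 60) = 0294
m4: inner = H(63 36 36 36 36 36 36 01 55 4e) = 02 4b; tag = H(09 5c 5c 5c 5c 5c 5c 02 4b) = 027e ← matches

4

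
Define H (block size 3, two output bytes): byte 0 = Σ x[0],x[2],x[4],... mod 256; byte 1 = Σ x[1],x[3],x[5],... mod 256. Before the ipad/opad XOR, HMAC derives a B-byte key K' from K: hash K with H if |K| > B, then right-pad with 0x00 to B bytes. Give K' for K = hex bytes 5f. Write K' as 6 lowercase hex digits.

5f0000

Key hex bytes 5f is 1 byte ≤ B = 3; zero-pad to 3 bytes: K' = 5f 00 00.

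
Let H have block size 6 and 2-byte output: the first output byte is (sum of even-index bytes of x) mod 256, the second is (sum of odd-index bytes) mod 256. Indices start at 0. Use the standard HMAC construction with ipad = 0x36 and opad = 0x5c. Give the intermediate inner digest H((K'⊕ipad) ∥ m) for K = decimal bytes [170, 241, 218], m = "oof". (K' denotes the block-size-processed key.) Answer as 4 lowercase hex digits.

93a2

Key decimal bytes [170, 241, 218] = aa f1 da is 3 bytes ≤ B = 6; zero-pad to 6 bytes: K' = aa f1 da 00 00 00.
K' ⊕ ipad = 9c c7 ec 36 36 36.
Inner input = 9c c7 ec 36 36 36 ∥ 6f 6f 66.
Inner hash: even-index sum = 659 mod 256 = 147; odd-index sum = 418 mod 256 = 162 → 93 a2.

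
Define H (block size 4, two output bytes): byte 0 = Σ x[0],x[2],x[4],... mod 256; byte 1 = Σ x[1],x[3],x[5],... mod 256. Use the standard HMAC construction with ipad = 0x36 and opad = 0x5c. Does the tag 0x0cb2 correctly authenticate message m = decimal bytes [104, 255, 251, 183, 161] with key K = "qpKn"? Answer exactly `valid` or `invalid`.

Key "qpKn" = 71 70 4b 6e is exactly B = 4 bytes: K' = 71 70 4b 6e.
K' ⊕ ipad = 47 46 7d 58; K' ⊕ opad = 2d 2c 17 32.
Inner hash: even-index sum = 712 mod 256 = 200; odd-index sum = 596 mod 256 = 84 → c8 54.
Outer hash (recomputed tag): even-index sum = 268 mod 256 = 12; odd-index sum = 178 mod 256 = 178 → 0c b2.
Recomputed tag = 0cb2; claimed = 0cb2 → match.

valid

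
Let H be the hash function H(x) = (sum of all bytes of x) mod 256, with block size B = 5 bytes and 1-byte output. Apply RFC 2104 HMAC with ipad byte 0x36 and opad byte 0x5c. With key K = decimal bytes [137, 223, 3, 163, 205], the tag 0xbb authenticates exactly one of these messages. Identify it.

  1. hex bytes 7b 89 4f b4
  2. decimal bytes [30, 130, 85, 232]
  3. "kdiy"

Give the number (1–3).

Key decimal bytes [137, 223, 3, 163, 205] = 89 df 03 a3 cd is exactly B = 5 bytes: K' = 89 df 03 a3 cd.
K' ⊕ ipad = bf e9 35 95 fb; K' ⊕ opad = d5 83 5f ff 91.
m1: inner = H(bf e9 35 95 fb 7b 89 4f b4) = 74; tag = H(d5 83 5f ff 91 74) = bb ← matches
m2: inner = H(bf e9 35 95 fb 1e 82 55 e8) = 4a; tag = H(d5 83 5f ff 91 4a) = 91
m3: inner = H(bf e9 35 95 fb 6b 64 69 79) = 1e; tag = H(d5 83 5f ff 91 1e) = 65

1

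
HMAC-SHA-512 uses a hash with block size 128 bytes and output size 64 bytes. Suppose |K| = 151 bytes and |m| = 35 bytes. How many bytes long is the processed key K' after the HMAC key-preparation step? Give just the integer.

Key is 151 > 128 bytes, so it is hashed to 64 bytes then zero-padded to 128: |K'| = 128.

128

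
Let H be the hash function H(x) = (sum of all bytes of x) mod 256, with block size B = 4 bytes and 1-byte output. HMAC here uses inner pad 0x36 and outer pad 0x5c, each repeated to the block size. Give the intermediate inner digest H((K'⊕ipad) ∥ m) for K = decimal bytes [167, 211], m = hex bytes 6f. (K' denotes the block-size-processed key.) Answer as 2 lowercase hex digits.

Key decimal bytes [167, 211] = a7 d3 is 2 bytes ≤ B = 4; zero-pad to 4 bytes: K' = a7 d3 00 00.
K' ⊕ ipad = 91 e5 36 36.
Inner input = 91 e5 36 36 ∥ 6f.
Inner hash: sum = 145+229+54+54+111 = 593; mod 256 = 81 → 51.

51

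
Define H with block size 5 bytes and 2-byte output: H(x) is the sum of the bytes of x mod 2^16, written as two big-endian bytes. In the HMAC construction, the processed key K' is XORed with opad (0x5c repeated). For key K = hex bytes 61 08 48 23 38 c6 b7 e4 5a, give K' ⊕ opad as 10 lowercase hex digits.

5f9b5c5c5c

Key hex bytes 61 08 48 23 38 c6 b7 e4 5a is 9 bytes > B = 5, so hash it first: H(key) = 03 c7, then zero-pad to 5 bytes: K' = 03 c7 00 00 00.
XOR each byte with 0x5c: 03⊕5c=5f, c7⊕5c=9b, 00⊕5c=5c, 00⊕5c=5c, 00⊕5c=5c.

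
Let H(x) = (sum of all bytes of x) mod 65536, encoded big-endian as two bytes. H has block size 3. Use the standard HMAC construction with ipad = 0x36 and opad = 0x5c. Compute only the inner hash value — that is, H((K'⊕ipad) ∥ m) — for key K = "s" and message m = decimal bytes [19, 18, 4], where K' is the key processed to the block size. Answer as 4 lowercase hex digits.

Key "s" = 73 is 1 byte ≤ B = 3; zero-pad to 3 bytes: K' = 73 00 00.
K' ⊕ ipad = 45 36 36.
Inner input = 45 36 36 ∥ 13 12 04.
Inner hash: sum = 69+54+54+19+18+4 = 218 → 00 da.

00da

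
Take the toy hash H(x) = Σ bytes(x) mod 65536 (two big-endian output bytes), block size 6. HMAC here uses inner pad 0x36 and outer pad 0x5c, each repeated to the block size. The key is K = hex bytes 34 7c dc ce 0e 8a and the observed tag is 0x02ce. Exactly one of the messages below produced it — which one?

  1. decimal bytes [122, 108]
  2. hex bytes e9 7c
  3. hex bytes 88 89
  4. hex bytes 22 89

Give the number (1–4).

1

Key hex bytes 34 7c dc ce 0e 8a is exactly B = 6 bytes: K' = 34 7c dc ce 0e 8a.
K' ⊕ ipad = 02 4a ea f8 38 bc; K' ⊕ opad = 68 20 80 92 52 d6.
m1: inner = H(02 4a ea f8 38 bc 7a 6c) = 04 08; tag = H(68 20 80 92 52 d6 04 08) = 02ce ← matches
m2: inner = H(02 4a ea f8 38 bc e9 7c) = 04 87; tag = H(68 20 80 92 52 d6 04 87) = 034d
m3: inner = H(02 4a ea f8 38 bc 88 89) = 04 33; tag = H(68 20 80 92 52 d6 04 33) = 02f9
m4: inner = H(02 4a ea f8 38 bc 22 89) = 03 cd; tag = H(68 20 80 92 52 d6 03 cd) = 0392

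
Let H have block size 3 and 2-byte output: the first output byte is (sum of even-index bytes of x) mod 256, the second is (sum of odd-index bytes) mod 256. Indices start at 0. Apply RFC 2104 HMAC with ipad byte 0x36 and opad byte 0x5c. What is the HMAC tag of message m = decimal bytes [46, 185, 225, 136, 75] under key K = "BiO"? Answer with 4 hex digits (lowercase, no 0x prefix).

Key "BiO" = 42 69 4f is exactly B = 3 bytes: K' = 42 69 4f.
K' ⊕ ipad = 74 5f 79.  K' ⊕ opad = 1e 35 13.
Inner input = (K'⊕ipad) ∥ m = 74 5f 79 ∥ 2e b9 e1 88 4b.
Inner hash: even-index sum = 558 mod 256 = 46; odd-index sum = 441 mod 256 = 185 → 2e b9.
Outer input = (K'⊕opad) ∥ inner = 1e 35 13 ∥ 2e b9.
Outer hash (tag): even-index sum = 234 mod 256 = 234; odd-index sum = 99 mod 256 = 99 → ea 63.

ea63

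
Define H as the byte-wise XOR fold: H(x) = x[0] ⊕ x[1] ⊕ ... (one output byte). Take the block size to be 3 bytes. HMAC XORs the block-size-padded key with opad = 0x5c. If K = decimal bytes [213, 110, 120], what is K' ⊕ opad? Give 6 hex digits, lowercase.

Key decimal bytes [213, 110, 120] = d5 6e 78 is exactly B = 3 bytes: K' = d5 6e 78.
XOR each byte with 0x5c: d5⊕5c=89, 6e⊕5c=32, 78⊕5c=24.

893224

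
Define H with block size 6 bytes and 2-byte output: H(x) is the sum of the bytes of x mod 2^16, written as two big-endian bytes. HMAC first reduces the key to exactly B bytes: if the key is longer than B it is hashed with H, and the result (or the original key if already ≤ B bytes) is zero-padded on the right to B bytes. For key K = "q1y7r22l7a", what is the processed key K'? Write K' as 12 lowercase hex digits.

|K| = 10 > B = 6, so first hash the key.
H(K): sum = 113+49+121+55+114+50+50+108+55+97 = 812 → 03 2c.
Zero-pad H(K) = 03 2c to 6 bytes: K' = 03 2c 00 00 00 00.

032c00000000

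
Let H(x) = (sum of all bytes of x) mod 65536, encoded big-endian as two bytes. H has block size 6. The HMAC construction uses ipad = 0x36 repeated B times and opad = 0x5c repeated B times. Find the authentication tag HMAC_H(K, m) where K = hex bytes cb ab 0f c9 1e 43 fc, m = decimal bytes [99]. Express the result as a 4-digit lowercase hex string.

Key hex bytes cb ab 0f c9 1e 43 fc is 7 bytes > B = 6, so hash it first: H(key) = 03 ab, then zero-pad to 6 bytes: K' = 03 ab 00 00 00 00.
K' ⊕ ipad = 35 9d 36 36 36 36.  K' ⊕ opad = 5f f7 5c 5c 5c 5c.
Inner input = (K'⊕ipad) ∥ m = 35 9d 36 36 36 36 ∥ 63.
Inner hash: sum = 53+157+54+54+54+54+99 = 525 → 02 0d.
Outer input = (K'⊕opad) ∥ inner = 5f f7 5c 5c 5c 5c ∥ 02 0d.
Outer hash (tag): sum = 95+247+92+92+92+92+2+13 = 725 → 02 d5.

02d5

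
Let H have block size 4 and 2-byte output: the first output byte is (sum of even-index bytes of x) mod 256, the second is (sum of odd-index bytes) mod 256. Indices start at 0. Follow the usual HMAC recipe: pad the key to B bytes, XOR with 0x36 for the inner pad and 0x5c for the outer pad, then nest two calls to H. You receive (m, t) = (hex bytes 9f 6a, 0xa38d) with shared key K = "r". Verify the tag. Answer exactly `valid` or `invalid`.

invalid

Key "r" = 72 is 1 byte ≤ B = 4; zero-pad to 4 bytes: K' = 72 00 00 00.
K' ⊕ ipad = 44 36 36 36; K' ⊕ opad = 2e 5c 5c 5c.
Inner hash: even-index sum = 281 mod 256 = 25; odd-index sum = 214 mod 256 = 214 → 19 d6.
Outer hash (recomputed tag): even-index sum = 163 mod 256 = 163; odd-index sum = 398 mod 256 = 142 → a3 8e.
Recomputed tag = a38e; claimed = a38d → mismatch.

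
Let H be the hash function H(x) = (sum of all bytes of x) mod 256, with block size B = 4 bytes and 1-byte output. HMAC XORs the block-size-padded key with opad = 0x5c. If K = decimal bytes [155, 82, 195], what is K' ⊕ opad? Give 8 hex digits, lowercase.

c70e9f5c

Key decimal bytes [155, 82, 195] = 9b 52 c3 is 3 bytes ≤ B = 4; zero-pad to 4 bytes: K' = 9b 52 c3 00.
XOR each byte with 0x5c: 9b⊕5c=c7, 52⊕5c=0e, c3⊕5c=9f, 00⊕5c=5c.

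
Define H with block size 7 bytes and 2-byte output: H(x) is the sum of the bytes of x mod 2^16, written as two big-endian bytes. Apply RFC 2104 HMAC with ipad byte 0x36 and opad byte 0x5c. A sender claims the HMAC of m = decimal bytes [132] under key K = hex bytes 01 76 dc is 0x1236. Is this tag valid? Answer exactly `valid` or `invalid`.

invalid

Key hex bytes 01 76 dc is 3 bytes ≤ B = 7; zero-pad to 7 bytes: K' = 01 76 dc 00 00 00 00.
K' ⊕ ipad = 37 40 ea 36 36 36 36; K' ⊕ opad = 5d 2a 80 5c 5c 5c 5c.
Inner hash: sum = 55+64+234+54+54+54+54+132 = 701 → 02 bd.
Outer hash (recomputed tag): sum = 93+42+128+92+92+92+92+2+189 = 822 → 03 36.
Recomputed tag = 0336; claimed = 1236 → mismatch.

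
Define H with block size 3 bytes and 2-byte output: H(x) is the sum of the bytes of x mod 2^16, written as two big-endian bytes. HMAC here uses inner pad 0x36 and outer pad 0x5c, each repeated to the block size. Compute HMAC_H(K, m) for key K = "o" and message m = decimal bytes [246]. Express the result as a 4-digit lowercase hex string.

01a7

Key "o" = 6f is 1 byte ≤ B = 3; zero-pad to 3 bytes: K' = 6f 00 00.
K' ⊕ ipad = 59 36 36.  K' ⊕ opad = 33 5c 5c.
Inner input = (K'⊕ipad) ∥ m = 59 36 36 ∥ f6.
Inner hash: sum = 89+54+54+246 = 443 → 01 bb.
Outer input = (K'⊕opad) ∥ inner = 33 5c 5c ∥ 01 bb.
Outer hash (tag): sum = 51+92+92+1+187 = 423 → 01 a7.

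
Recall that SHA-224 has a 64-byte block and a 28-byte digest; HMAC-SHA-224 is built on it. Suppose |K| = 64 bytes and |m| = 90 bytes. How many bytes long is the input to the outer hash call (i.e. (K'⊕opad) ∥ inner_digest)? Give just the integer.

92

Key is 64 ≤ 64 bytes, zero-padded: |K'| = 64.
Outer input = (K'⊕opad) ∥ H(inner) → 64 + 28 = 92 bytes.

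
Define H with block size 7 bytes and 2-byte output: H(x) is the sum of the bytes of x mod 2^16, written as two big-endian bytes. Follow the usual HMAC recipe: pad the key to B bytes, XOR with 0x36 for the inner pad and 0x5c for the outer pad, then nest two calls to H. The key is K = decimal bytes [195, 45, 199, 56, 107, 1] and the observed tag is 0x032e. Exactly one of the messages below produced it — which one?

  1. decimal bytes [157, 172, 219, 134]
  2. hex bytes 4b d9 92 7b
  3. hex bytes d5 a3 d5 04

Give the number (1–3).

Key decimal bytes [195, 45, 199, 56, 107, 1] = c3 2d c7 38 6b 01 is 6 bytes ≤ B = 7; zero-pad to 7 bytes: K' = c3 2d c7 38 6b 01 00.
K' ⊕ ipad = f5 1b f1 0e 5d 37 36; K' ⊕ opad = 9f 71 9b 64 37 5d 5c.
m1: inner = H(f5 1b f1 0e 5d 37 36 9d ac db 86) = 05 83; tag = H(9f 71 9b 64 37 5d 5c 05 83) = 0387
m2: inner = H(f5 1b f1 0e 5d 37 36 4b d9 92 7b) = 05 0a; tag = H(9f 71 9b 64 37 5d 5c 05 0a) = 030e
m3: inner = H(f5 1b f1 0e 5d 37 36 d5 a3 d5 04) = 05 2a; tag = H(9f 71 9b 64 37 5d 5c 05 2a) = 032e ← matches

3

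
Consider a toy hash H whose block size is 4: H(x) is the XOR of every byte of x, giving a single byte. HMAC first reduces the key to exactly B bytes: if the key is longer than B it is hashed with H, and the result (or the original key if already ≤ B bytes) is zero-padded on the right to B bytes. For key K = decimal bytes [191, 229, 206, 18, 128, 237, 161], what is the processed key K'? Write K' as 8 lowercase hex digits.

4a000000

|K| = 7 > B = 4, so first hash the key.
H(K): XOR bf⊕e5⊕ce⊕12⊕80⊕ed⊕a1 = 4a.
Zero-pad H(K) = 4a to 4 bytes: K' = 4a 00 00 00.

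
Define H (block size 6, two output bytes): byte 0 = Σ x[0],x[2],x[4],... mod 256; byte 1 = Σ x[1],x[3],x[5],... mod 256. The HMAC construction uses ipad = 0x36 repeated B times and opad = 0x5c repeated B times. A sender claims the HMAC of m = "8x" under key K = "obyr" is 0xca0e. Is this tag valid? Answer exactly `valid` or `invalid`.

valid

Key "obyr" = 6f 62 79 72 is 4 bytes ≤ B = 6; zero-pad to 6 bytes: K' = 6f 62 79 72 00 00.
K' ⊕ ipad = 59 54 4f 44 36 36; K' ⊕ opad = 33 3e 25 2e 5c 5c.
Inner hash: even-index sum = 278 mod 256 = 22; odd-index sum = 326 mod 256 = 70 → 16 46.
Outer hash (recomputed tag): even-index sum = 202 mod 256 = 202; odd-index sum = 270 mod 256 = 14 → ca 0e.
Recomputed tag = ca0e; claimed = ca0e → match.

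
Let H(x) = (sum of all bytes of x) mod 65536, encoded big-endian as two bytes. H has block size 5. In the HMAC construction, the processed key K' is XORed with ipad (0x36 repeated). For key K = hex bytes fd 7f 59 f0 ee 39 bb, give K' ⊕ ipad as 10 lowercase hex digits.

Key hex bytes fd 7f 59 f0 ee 39 bb is 7 bytes > B = 5, so hash it first: H(key) = 04 a7, then zero-pad to 5 bytes: K' = 04 a7 00 00 00.
XOR each byte with 0x36: 04⊕36=32, a7⊕36=91, 00⊕36=36, 00⊕36=36, 00⊕36=36.

3291363636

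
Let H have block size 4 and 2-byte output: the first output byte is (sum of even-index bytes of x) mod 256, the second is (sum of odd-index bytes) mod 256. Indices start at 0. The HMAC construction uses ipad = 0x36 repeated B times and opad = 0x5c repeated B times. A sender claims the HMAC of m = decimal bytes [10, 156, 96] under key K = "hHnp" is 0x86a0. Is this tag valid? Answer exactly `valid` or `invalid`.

Key "hHnp" = 68 48 6e 70 is exactly B = 4 bytes: K' = 68 48 6e 70.
K' ⊕ ipad = 5e 7e 58 46; K' ⊕ opad = 34 14 32 2c.
Inner hash: even-index sum = 288 mod 256 = 32; odd-index sum = 352 mod 256 = 96 → 20 60.
Outer hash (recomputed tag): even-index sum = 134 mod 256 = 134; odd-index sum = 160 mod 256 = 160 → 86 a0.
Recomputed tag = 86a0; claimed = 86a0 → match.

valid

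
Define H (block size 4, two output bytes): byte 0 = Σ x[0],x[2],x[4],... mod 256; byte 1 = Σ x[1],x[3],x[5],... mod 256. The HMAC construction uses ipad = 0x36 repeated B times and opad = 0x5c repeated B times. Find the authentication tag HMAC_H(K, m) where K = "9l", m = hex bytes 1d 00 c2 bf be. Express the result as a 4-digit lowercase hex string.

a3db

Key "9l" = 39 6c is 2 bytes ≤ B = 4; zero-pad to 4 bytes: K' = 39 6c 00 00.
K' ⊕ ipad = 0f 5a 36 36.  K' ⊕ opad = 65 30 5c 5c.
Inner input = (K'⊕ipad) ∥ m = 0f 5a 36 36 ∥ 1d 00 c2 bf be.
Inner hash: even-index sum = 482 mod 256 = 226; odd-index sum = 335 mod 256 = 79 → e2 4f.
Outer input = (K'⊕opad) ∥ inner = 65 30 5c 5c ∥ e2 4f.
Outer hash (tag): even-index sum = 419 mod 256 = 163; odd-index sum = 219 mod 256 = 219 → a3 db.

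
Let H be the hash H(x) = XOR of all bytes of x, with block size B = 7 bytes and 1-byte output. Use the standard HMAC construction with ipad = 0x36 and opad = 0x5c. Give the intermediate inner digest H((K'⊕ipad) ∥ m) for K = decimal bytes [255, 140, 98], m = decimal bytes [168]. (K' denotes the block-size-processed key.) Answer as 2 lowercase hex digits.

Key decimal bytes [255, 140, 98] = ff 8c 62 is 3 bytes ≤ B = 7; zero-pad to 7 bytes: K' = ff 8c 62 00 00 00 00.
K' ⊕ ipad = c9 ba 54 36 36 36 36.
Inner input = c9 ba 54 36 36 36 36 ∥ a8.
Inner hash: XOR c9⊕ba⊕54⊕36⊕36⊕36⊕36⊕a8 = 8f.

8f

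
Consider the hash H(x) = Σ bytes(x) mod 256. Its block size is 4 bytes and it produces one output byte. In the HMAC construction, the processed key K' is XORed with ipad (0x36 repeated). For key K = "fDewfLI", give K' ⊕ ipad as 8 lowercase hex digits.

b7363636

Key "fDewfLI" = 66 44 65 77 66 4c 49 is 7 bytes > B = 4, so hash it first: H(key) = 81, then zero-pad to 4 bytes: K' = 81 00 00 00.
XOR each byte with 0x36: 81⊕36=b7, 00⊕36=36, 00⊕36=36, 00⊕36=36.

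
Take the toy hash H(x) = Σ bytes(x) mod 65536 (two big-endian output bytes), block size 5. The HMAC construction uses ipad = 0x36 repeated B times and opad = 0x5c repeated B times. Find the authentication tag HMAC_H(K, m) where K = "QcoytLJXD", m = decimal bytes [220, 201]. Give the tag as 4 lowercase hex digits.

Key "QcoytLJXD" = 51 63 6f 79 74 4c 4a 58 44 is 9 bytes > B = 5, so hash it first: H(key) = 03 42, then zero-pad to 5 bytes: K' = 03 42 00 00 00.
K' ⊕ ipad = 35 74 36 36 36.  K' ⊕ opad = 5f 1e 5c 5c 5c.
Inner input = (K'⊕ipad) ∥ m = 35 74 36 36 36 ∥ dc c9.
Inner hash: sum = 53+116+54+54+54+220+201 = 752 → 02 f0.
Outer input = (K'⊕opad) ∥ inner = 5f 1e 5c 5c 5c ∥ 02 f0.
Outer hash (tag): sum = 95+30+92+92+92+2+240 = 643 → 02 83.

0283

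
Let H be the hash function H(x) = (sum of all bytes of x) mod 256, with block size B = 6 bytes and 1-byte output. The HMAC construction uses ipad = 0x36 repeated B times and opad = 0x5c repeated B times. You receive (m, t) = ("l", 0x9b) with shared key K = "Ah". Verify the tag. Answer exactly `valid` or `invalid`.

invalid

Key "Ah" = 41 68 is 2 bytes ≤ B = 6; zero-pad to 6 bytes: K' = 41 68 00 00 00 00.
K' ⊕ ipad = 77 5e 36 36 36 36; K' ⊕ opad = 1d 34 5c 5c 5c 5c.
Inner hash: sum = 119+94+54+54+54+54+108 = 537; mod 256 = 25 → 19.
Outer hash (recomputed tag): sum = 29+52+92+92+92+92+25 = 474; mod 256 = 218 → da.
Recomputed tag = da; claimed = 9b → mismatch.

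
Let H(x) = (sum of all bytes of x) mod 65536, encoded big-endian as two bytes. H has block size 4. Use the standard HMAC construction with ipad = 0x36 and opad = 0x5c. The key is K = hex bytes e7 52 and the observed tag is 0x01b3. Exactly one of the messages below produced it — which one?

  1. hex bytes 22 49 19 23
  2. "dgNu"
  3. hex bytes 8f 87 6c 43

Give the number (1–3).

2

Key hex bytes e7 52 is 2 bytes ≤ B = 4; zero-pad to 4 bytes: K' = e7 52 00 00.
K' ⊕ ipad = d1 64 36 36; K' ⊕ opad = bb 0e 5c 5c.
m1: inner = H(d1 64 36 36 22 49 19 23) = 02 48; tag = H(bb 0e 5c 5c 02 48) = 01cb
m2: inner = H(d1 64 36 36 64 67 4e 75) = 03 2f; tag = H(bb 0e 5c 5c 03 2f) = 01b3 ← matches
m3: inner = H(d1 64 36 36 8f 87 6c 43) = 03 66; tag = H(bb 0e 5c 5c 03 66) = 01ea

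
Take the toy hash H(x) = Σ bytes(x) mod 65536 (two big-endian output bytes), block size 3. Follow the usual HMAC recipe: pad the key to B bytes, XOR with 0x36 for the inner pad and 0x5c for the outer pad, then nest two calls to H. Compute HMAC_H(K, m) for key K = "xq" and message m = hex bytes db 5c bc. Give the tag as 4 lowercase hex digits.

Key "xq" = 78 71 is 2 bytes ≤ B = 3; zero-pad to 3 bytes: K' = 78 71 00.
K' ⊕ ipad = 4e 47 36.  K' ⊕ opad = 24 2d 5c.
Inner input = (K'⊕ipad) ∥ m = 4e 47 36 ∥ db 5c bc.
Inner hash: sum = 78+71+54+219+92+188 = 702 → 02 be.
Outer input = (K'⊕opad) ∥ inner = 24 2d 5c ∥ 02 be.
Outer hash (tag): sum = 36+45+92+2+190 = 365 → 01 6d.

016d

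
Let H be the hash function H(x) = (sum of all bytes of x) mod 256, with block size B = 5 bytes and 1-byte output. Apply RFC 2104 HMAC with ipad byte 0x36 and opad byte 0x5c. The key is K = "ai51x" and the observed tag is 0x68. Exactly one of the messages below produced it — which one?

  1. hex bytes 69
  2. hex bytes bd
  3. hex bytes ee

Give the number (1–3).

Key "ai51x" = 61 69 35 31 78 is exactly B = 5 bytes: K' = 61 69 35 31 78.
K' ⊕ ipad = 57 5f 03 07 4e; K' ⊕ opad = 3d 35 69 6d 24.
m1: inner = H(57 5f 03 07 4e 69) = 77; tag = H(3d 35 69 6d 24 77) = e3
m2: inner = H(57 5f 03 07 4e bd) = cb; tag = H(3d 35 69 6d 24 cb) = 37
m3: inner = H(57 5f 03 07 4e ee) = fc; tag = H(3d 35 69 6d 24 fc) = 68 ← matches

3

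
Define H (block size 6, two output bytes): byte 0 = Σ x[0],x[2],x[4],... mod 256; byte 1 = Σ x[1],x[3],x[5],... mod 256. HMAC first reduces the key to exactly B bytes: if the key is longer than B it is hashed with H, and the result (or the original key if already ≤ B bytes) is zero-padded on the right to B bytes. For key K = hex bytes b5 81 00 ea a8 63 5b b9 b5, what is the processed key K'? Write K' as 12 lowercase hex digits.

6d8700000000

|K| = 9 > B = 6, so first hash the key.
H(K): even-index sum = 621 mod 256 = 109; odd-index sum = 647 mod 256 = 135 → 6d 87.
Zero-pad H(K) = 6d 87 to 6 bytes: K' = 6d 87 00 00 00 00.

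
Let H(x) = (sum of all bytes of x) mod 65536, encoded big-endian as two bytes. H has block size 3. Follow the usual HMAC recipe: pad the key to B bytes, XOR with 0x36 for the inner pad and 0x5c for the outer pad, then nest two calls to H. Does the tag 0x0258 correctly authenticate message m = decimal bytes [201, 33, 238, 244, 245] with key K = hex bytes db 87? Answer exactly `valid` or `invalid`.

valid

Key hex bytes db 87 is 2 bytes ≤ B = 3; zero-pad to 3 bytes: K' = db 87 00.
K' ⊕ ipad = ed b1 36; K' ⊕ opad = 87 db 5c.
Inner hash: sum = 237+177+54+201+33+238+244+245 = 1429 → 05 95.
Outer hash (recomputed tag): sum = 135+219+92+5+149 = 600 → 02 58.
Recomputed tag = 0258; claimed = 0258 → match.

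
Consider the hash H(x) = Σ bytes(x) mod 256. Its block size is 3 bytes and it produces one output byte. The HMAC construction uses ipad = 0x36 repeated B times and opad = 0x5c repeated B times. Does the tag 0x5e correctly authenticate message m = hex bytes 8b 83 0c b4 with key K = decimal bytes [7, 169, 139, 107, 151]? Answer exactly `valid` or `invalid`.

valid

Key decimal bytes [7, 169, 139, 107, 151] = 07 a9 8b 6b 97 is 5 bytes > B = 3, so hash it first: H(key) = 3d, then zero-pad to 3 bytes: K' = 3d 00 00.
K' ⊕ ipad = 0b 36 36; K' ⊕ opad = 61 5c 5c.
Inner hash: sum = 11+54+54+139+131+12+180 = 581; mod 256 = 69 → 45.
Outer hash (recomputed tag): sum = 97+92+92+69 = 350; mod 256 = 94 → 5e.
Recomputed tag = 5e; claimed = 5e → match.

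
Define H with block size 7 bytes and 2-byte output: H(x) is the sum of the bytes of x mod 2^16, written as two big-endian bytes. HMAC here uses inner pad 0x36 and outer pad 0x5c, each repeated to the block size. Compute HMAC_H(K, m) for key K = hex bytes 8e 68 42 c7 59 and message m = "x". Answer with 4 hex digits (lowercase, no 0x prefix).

Key hex bytes 8e 68 42 c7 59 is 5 bytes ≤ B = 7; zero-pad to 7 bytes: K' = 8e 68 42 c7 59 00 00.
K' ⊕ ipad = b8 5e 74 f1 6f 36 36.  K' ⊕ opad = d2 34 1e 9b 05 5c 5c.
Inner input = (K'⊕ipad) ∥ m = b8 5e 74 f1 6f 36 36 ∥ 78.
Inner hash: sum = 184+94+116+241+111+54+54+120 = 974 → 03 ce.
Outer input = (K'⊕opad) ∥ inner = d2 34 1e 9b 05 5c 5c ∥ 03 ce.
Outer hash (tag): sum = 210+52+30+155+5+92+92+3+206 = 845 → 03 4d.

034d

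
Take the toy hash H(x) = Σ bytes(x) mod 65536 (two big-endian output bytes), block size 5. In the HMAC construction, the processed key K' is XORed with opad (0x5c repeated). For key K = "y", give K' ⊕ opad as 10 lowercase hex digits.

Key "y" = 79 is 1 byte ≤ B = 5; zero-pad to 5 bytes: K' = 79 00 00 00 00.
XOR each byte with 0x5c: 79⊕5c=25, 00⊕5c=5c, 00⊕5c=5c, 00⊕5c=5c, 00⊕5c=5c.

255c5c5c5c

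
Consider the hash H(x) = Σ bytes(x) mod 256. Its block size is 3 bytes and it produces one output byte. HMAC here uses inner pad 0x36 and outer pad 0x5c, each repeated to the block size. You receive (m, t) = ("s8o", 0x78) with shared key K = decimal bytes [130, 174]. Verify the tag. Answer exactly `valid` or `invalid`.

invalid

Key decimal bytes [130, 174] = 82 ae is 2 bytes ≤ B = 3; zero-pad to 3 bytes: K' = 82 ae 00.
K' ⊕ ipad = b4 98 36; K' ⊕ opad = de f2 5c.
Inner hash: sum = 180+152+54+115+56+111 = 668; mod 256 = 156 → 9c.
Outer hash (recomputed tag): sum = 222+242+92+156 = 712; mod 256 = 200 → c8.
Recomputed tag = c8; claimed = 78 → mismatch.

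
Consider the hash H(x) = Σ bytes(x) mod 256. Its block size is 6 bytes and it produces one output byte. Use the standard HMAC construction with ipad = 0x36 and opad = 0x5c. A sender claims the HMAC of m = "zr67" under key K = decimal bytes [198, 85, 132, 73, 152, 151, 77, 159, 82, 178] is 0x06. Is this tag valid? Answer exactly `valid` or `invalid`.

invalid

Key decimal bytes [198, 85, 132, 73, 152, 151, 77, 159, 82, 178] = c6 55 84 49 98 97 4d 9f 52 b2 is 10 bytes > B = 6, so hash it first: H(key) = 07, then zero-pad to 6 bytes: K' = 07 00 00 00 00 00.
K' ⊕ ipad = 31 36 36 36 36 36; K' ⊕ opad = 5b 5c 5c 5c 5c 5c.
Inner hash: sum = 49+54+54+54+54+54+122+114+54+55 = 664; mod 256 = 152 → 98.
Outer hash (recomputed tag): sum = 91+92+92+92+92+92+152 = 703; mod 256 = 191 → bf.
Recomputed tag = bf; claimed = 06 → mismatch.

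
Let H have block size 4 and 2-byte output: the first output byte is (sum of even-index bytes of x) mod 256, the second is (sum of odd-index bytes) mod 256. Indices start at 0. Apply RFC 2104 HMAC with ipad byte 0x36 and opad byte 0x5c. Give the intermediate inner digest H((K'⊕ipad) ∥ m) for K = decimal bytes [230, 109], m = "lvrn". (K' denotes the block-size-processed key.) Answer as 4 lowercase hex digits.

Key decimal bytes [230, 109] = e6 6d is 2 bytes ≤ B = 4; zero-pad to 4 bytes: K' = e6 6d 00 00.
K' ⊕ ipad = d0 5b 36 36.
Inner input = d0 5b 36 36 ∥ 6c 76 72 6e.
Inner hash: even-index sum = 484 mod 256 = 228; odd-index sum = 373 mod 256 = 117 → e4 75.

e475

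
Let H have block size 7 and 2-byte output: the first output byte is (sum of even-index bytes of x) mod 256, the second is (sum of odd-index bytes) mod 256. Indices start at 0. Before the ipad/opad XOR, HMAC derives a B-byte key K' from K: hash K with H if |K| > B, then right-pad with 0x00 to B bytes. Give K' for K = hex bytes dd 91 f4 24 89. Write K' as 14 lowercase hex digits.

dd91f424890000

Key hex bytes dd 91 f4 24 89 is 5 bytes ≤ B = 7; zero-pad to 7 bytes: K' = dd 91 f4 24 89 00 00.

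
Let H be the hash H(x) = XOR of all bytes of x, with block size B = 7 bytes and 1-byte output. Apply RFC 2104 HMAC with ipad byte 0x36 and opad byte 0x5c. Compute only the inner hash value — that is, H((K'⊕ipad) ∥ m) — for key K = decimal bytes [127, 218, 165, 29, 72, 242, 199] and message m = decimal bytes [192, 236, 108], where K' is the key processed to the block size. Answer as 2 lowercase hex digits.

Key decimal bytes [127, 218, 165, 29, 72, 242, 199] = 7f da a5 1d 48 f2 c7 is exactly B = 7 bytes: K' = 7f da a5 1d 48 f2 c7.
K' ⊕ ipad = 49 ec 93 2b 7e c4 f1.
Inner input = 49 ec 93 2b 7e c4 f1 ∥ c0 ec 6c.
Inner hash: XOR 49⊕ec⊕93⊕2b⊕7e⊕c4⊕f1⊕c0⊕ec⊕6c = 16.

16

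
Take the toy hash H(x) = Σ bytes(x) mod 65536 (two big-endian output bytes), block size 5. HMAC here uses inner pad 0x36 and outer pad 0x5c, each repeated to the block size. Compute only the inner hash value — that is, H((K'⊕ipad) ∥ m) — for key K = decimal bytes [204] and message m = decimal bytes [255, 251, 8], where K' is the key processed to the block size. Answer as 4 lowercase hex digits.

Key decimal bytes [204] = cc is 1 byte ≤ B = 5; zero-pad to 5 bytes: K' = cc 00 00 00 00.
K' ⊕ ipad = fa 36 36 36 36.
Inner input = fa 36 36 36 36 ∥ ff fb 08.
Inner hash: sum = 250+54+54+54+54+255+251+8 = 980 → 03 d4.

03d4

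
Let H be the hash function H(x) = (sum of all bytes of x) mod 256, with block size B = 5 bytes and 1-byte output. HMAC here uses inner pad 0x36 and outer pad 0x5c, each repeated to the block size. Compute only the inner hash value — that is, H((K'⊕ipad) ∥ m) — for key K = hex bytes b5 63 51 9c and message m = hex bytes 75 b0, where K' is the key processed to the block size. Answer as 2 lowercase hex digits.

Key hex bytes b5 63 51 9c is 4 bytes ≤ B = 5; zero-pad to 5 bytes: K' = b5 63 51 9c 00.
K' ⊕ ipad = 83 55 67 aa 36.
Inner input = 83 55 67 aa 36 ∥ 75 b0.
Inner hash: sum = 131+85+103+170+54+117+176 = 836; mod 256 = 68 → 44.

44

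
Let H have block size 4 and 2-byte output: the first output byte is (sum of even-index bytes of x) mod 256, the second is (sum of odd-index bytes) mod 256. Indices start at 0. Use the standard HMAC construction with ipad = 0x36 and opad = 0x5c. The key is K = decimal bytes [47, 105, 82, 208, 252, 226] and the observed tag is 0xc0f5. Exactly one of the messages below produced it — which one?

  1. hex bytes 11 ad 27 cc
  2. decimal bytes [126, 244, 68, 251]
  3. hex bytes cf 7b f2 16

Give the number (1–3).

Key decimal bytes [47, 105, 82, 208, 252, 226] = 2f 69 52 d0 fc e2 is 6 bytes > B = 4, so hash it first: H(key) = 7d 1b, then zero-pad to 4 bytes: K' = 7d 1b 00 00.
K' ⊕ ipad = 4b 2d 36 36; K' ⊕ opad = 21 47 5c 5c.
m1: inner = H(4b 2d 36 36 11 ad 27 cc) = b9 dc; tag = H(21 47 5c 5c b9 dc) = 367f
m2: inner = H(4b 2d 36 36 7e f4 44 fb) = 43 52; tag = H(21 47 5c 5c 43 52) = c0f5 ← matches
m3: inner = H(4b 2d 36 36 cf 7b f2 16) = 42 f4; tag = H(21 47 5c 5c 42 f4) = bf97

2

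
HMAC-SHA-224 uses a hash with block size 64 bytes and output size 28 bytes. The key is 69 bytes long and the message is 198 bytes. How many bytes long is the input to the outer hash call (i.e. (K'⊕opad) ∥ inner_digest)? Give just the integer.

Key is 69 > 64 bytes, so it is hashed to 28 bytes then zero-padded to 64: |K'| = 64.
Outer input = (K'⊕opad) ∥ H(inner) → 64 + 28 = 92 bytes.

92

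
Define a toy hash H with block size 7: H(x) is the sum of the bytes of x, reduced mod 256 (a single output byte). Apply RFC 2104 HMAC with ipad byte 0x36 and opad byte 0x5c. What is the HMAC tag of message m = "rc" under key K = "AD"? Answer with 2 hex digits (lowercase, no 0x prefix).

cd

Key "AD" = 41 44 is 2 bytes ≤ B = 7; zero-pad to 7 bytes: K' = 41 44 00 00 00 00 00.
K' ⊕ ipad = 77 72 36 36 36 36 36.  K' ⊕ opad = 1d 18 5c 5c 5c 5c 5c.
Inner input = (K'⊕ipad) ∥ m = 77 72 36 36 36 36 36 ∥ 72 63.
Inner hash: sum = 119+114+54+54+54+54+54+114+99 = 716; mod 256 = 204 → cc.
Outer input = (K'⊕opad) ∥ inner = 1d 18 5c 5c 5c 5c 5c ∥ cc.
Outer hash (tag): sum = 29+24+92+92+92+92+92+204 = 717; mod 256 = 205 → cd.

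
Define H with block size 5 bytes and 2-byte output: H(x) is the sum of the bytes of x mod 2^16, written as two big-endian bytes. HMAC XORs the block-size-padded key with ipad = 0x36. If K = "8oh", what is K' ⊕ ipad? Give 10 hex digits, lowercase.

0e595e3636

Key "8oh" = 38 6f 68 is 3 bytes ≤ B = 5; zero-pad to 5 bytes: K' = 38 6f 68 00 00.
XOR each byte with 0x36: 38⊕36=0e, 6f⊕36=59, 68⊕36=5e, 00⊕36=36, 00⊕36=36.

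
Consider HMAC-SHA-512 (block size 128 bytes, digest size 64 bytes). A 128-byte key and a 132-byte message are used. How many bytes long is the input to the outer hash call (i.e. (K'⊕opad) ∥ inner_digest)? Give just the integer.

Key is 128 ≤ 128 bytes, zero-padded: |K'| = 128.
Outer input = (K'⊕opad) ∥ H(inner) → 128 + 64 = 192 bytes.

192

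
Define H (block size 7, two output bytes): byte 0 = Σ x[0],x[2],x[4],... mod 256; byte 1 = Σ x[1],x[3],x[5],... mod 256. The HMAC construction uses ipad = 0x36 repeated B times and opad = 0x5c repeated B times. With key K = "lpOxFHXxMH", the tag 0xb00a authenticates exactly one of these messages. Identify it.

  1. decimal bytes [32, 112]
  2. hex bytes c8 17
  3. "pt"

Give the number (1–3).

Key "lpOxFHXxMH" = 6c 70 4f 78 46 48 58 78 4d 48 is 10 bytes > B = 7, so hash it first: H(key) = a6 f0, then zero-pad to 7 bytes: K' = a6 f0 00 00 00 00 00.
K' ⊕ ipad = 90 c6 36 36 36 36 36; K' ⊕ opad = fa ac 5c 5c 5c 5c 5c.
m1: inner = H(90 c6 36 36 36 36 36 20 70) = a2 52; tag = H(fa ac 5c 5c 5c 5c 5c a2 52) = 6006
m2: inner = H(90 c6 36 36 36 36 36 c8 17) = 49 fa; tag = H(fa ac 5c 5c 5c 5c 5c 49 fa) = 08ad
m3: inner = H(90 c6 36 36 36 36 36 70 74) = a6 a2; tag = H(fa ac 5c 5c 5c 5c 5c a6 a2) = b00a ← matches

3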